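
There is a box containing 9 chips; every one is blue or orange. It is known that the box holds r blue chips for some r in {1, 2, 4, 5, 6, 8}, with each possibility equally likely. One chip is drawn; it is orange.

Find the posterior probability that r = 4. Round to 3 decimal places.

0.179

Compute the likelihood of this draw for each case: P(data | r = 1) = (8/9) = 8/9; P(data | r = 2) = (7/9) = 7/9; P(data | r = 4) = (5/9) = 5/9; P(data | r = 5) = (4/9) = 4/9; P(data | r = 6) = (3/9) = 1/3; P(data | r = 8) = (1/9) = 1/9.
Weighting by the prior gives 1/6 · 8/9 = 4/27, 1/6 · 7/9 = 7/54, 1/6 · 5/9 = 5/54, 1/6 · 4/9 = 2/27, 1/6 · 1/3 = 1/18, 1/6 · 1/9 = 1/54; summing to 14/27.
Hence P(r = 4 | data) = (5/54) / (14/27) = 5/28.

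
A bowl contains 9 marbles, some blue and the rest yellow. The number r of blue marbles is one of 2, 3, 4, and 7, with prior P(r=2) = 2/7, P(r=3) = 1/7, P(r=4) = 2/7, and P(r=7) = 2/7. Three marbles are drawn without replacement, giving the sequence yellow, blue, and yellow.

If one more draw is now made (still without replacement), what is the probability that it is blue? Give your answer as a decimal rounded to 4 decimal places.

The likelihood of the observed sequence under each hypothesis: P(data | r = 2) = (7/9)(2/8)(6/7) = 0.16667; P(data | r = 3) = (6/9)(3/8)(5/7) = 0.17857; P(data | r = 4) = (5/9)(4/8)(4/7) = 0.15873; P(data | r = 7) = (2/9)(7/8)(1/7) = 0.027778.
The prior-weighted likelihoods are 2/7 · 0.16667 = 0.047619, 1/7 · 0.17857 = 0.02551, 2/7 · 0.15873 = 0.045351, 2/7 · 0.027778 = 0.0079365; with total 0.12642.
Normalising, the posterior is P(r = 2 | data) = 0.37668, P(r = 3 | data) = 0.20179, P(r = 4 | data) = 0.35874, P(r = 7 | data) = 0.06278.
So P(blue next | data) = Σ P(blue next | H) P(H | data) = (1/6)(0.37668) + (1/3)(0.20179) + (1/2)(0.35874) + (1)(0.06278) = 0.3722.

0.3722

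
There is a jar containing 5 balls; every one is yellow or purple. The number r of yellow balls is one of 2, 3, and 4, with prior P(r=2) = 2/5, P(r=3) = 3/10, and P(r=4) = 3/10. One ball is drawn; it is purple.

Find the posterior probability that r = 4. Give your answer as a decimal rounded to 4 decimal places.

0.1429

Under each hypothesis, the probability of this draw is: P(data | r = 2) = (3/5) = 3/5; P(data | r = 3) = (2/5) = 2/5; P(data | r = 4) = (1/5) = 1/5.
The prior-weighted likelihoods are 2/5 · 3/5 = 6/25, 3/10 · 2/5 = 3/25, 3/10 · 1/5 = 3/50; with total 21/50.
Hence P(r = 4 | data) = (3/50) / (21/50) = 1/7.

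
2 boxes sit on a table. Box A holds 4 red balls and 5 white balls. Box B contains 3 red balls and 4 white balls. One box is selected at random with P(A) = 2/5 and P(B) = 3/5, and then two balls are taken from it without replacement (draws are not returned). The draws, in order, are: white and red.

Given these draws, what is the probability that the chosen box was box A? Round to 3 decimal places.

Under each hypothesis, the probability of the observed sequence is: P(data | box A) = (5/9)(4/8) = 5/18; P(data | box B) = (4/7)(3/6) = 2/7.
The prior-weighted likelihoods are 2/5 · 5/18 = 1/9, 3/5 · 2/7 = 6/35; summing to 89/315.
By Bayes' rule, P(box A | data) = (1/9) / (89/315) = 35/89.

0.393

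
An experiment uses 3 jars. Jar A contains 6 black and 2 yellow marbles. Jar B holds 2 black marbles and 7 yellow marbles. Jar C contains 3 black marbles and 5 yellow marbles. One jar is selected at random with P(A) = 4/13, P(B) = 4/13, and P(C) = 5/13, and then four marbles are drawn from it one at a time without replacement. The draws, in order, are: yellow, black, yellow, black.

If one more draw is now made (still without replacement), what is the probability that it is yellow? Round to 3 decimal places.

Under each hypothesis, the probability of the observed sequence is: P(data | jar A) = (2/8)(6/7)(1/6)(5/5) = 1/28; P(data | jar B) = (7/9)(2/8)(6/7)(1/6) = 1/36; P(data | jar C) = (5/8)(3/7)(4/6)(2/5) = 1/14.
Multiplying each by its prior: 4/13 · 1/28 = 1/91, 4/13 · 1/36 = 1/117, 5/13 · 1/14 = 5/182; with total 11/234.
The posterior is then P(jar A | data) = 18/77, P(jar B | data) = 2/11, P(jar C | data) = 45/77.
The predictive probability is P(yellow next | data) = (0)(18/77) + (1)(2/11) + (3/4)(45/77) = 191/308.

0.620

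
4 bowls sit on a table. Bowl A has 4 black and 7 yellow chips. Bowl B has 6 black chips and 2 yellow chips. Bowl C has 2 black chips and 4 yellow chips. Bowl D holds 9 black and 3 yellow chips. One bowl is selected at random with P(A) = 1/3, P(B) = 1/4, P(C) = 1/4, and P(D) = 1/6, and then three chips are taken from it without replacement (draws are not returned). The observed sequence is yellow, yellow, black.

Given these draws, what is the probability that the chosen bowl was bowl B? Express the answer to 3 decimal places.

0.073

Compute the likelihood of the observed sequence for each case: P(data | bowl A) = (7/11)(6/10)(4/9) = 0.1697; P(data | bowl B) = (2/8)(1/7)(6/6) = 0.035714; P(data | bowl C) = (4/6)(3/5)(2/4) = 0.2; P(data | bowl D) = (3/12)(2/11)(9/10) = 0.040909.
Multiplying each by its prior: 1/3 · 0.1697 = 0.056566, 1/4 · 0.035714 = 0.0089286, 1/4 · 0.2 = 0.05, 1/6 · 0.040909 = 0.0068182; with total 0.12231.
So P(bowl B | data) = (0.0089286) / (0.12231) = 0.072998.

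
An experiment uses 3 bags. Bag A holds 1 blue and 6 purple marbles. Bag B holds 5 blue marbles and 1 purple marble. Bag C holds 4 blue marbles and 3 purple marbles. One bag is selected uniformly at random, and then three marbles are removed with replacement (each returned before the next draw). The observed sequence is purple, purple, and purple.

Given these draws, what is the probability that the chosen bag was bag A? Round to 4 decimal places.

The likelihood of the observed sequence under each hypothesis: P(data | bag A) = (6/7)(6/7)(6/7) = 0.62974; P(data | bag B) = (1/6)(1/6)(1/6) = 0.0046296; P(data | bag C) = (3/7)(3/7)(3/7) = 0.078717.
Weighting by the prior gives 1/3 · 0.62974 = 0.20991, 1/3 · 0.0046296 = 0.0015432, 1/3 · 0.078717 = 0.026239; with total 0.23769.
Therefore the posterior P(bag A | data) = (0.20991) / (0.23769) = 0.88312.

0.8831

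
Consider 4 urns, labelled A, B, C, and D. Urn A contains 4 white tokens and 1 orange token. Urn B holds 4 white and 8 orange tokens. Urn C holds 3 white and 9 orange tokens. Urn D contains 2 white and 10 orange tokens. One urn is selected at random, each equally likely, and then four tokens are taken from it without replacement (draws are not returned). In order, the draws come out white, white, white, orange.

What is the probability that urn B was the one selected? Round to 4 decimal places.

0.0732

For each hypothesis, P(data | H) works out to: P(data | urn A) = (4/5)(3/4)(2/3)(1/2) = 0.2; P(data | urn B) = (4/12)(3/11)(2/10)(8/9) = 0.016162; P(data | urn C) = (3/12)(2/11)(1/10)(9/9) = 0.0045455; P(data | urn D) = (2/12)(1/11)(0/10) = 0.
The prior-weighted likelihoods are 1/4 · 0.2 = 0.05, 1/4 · 0.016162 = 0.0040404, 1/4 · 0.0045455 = 0.0011364, 1/4 · 0 = 0; with total 0.055177.
By Bayes' rule, P(urn B | data) = (0.0040404) / (0.055177) = 0.073227.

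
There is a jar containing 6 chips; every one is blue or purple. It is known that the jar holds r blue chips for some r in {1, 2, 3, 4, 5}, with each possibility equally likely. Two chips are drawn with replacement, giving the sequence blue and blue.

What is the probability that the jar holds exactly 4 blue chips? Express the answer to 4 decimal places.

0.2909

For each hypothesis, P(data | H) works out to: P(data | r = 1) = (1/6)(1/6) = 1/36; P(data | r = 2) = (2/6)(2/6) = 1/9; P(data | r = 3) = (3/6)(3/6) = 1/4; P(data | r = 4) = (4/6)(4/6) = 4/9; P(data | r = 5) = (5/6)(5/6) = 25/36.
The prior-weighted likelihoods are 1/5 · 1/36 = 1/180, 1/5 · 1/9 = 1/45, 1/5 · 1/4 = 1/20, 1/5 · 4/9 = 4/45, 1/5 · 25/36 = 5/36; with total 11/36.
So P(r = 4 | data) = (4/45) / (11/36) = 16/55.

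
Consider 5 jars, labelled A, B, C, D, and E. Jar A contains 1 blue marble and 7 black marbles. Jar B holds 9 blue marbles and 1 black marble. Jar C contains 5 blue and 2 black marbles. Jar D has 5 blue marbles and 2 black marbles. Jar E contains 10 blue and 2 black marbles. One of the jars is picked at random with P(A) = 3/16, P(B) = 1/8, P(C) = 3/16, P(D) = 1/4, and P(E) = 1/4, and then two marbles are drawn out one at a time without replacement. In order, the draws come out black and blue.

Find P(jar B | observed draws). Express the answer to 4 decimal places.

0.0702

The likelihood of the observed sequence under each hypothesis: P(data | jar A) = (7/8)(1/7) = 0.125; P(data | jar B) = (1/10)(9/9) = 0.1; P(data | jar C) = (2/7)(5/6) = 0.2381; P(data | jar D) = (2/7)(5/6) = 0.2381; P(data | jar E) = (2/12)(10/11) = 0.15152.
The prior-weighted likelihoods are 3/16 · 0.125 = 0.023438, 1/8 · 0.1 = 0.0125, 3/16 · 0.2381 = 0.044643, 1/4 · 0.2381 = 0.059524, 1/4 · 0.15152 = 0.037879; these sum to 0.17798.
Hence P(jar B | data) = (0.0125) / (0.17798) = 0.070231.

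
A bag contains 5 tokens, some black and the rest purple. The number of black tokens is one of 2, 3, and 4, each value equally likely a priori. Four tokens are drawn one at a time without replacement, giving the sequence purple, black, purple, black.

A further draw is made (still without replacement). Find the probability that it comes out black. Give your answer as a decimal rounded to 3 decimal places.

The likelihood of the observed sequence under each hypothesis: P(data | r = 2) = (3/5)(2/4)(2/3)(1/2) = 1/10; P(data | r = 3) = (2/5)(3/4)(1/3)(2/2) = 1/10; P(data | r = 4) = (1/5)(4/4)(0/3) = 0.
Multiplying each by its prior: 1/3 · 1/10 = 1/30, 1/3 · 1/10 = 1/30, 1/3 · 0 = 0; summing to 1/15.
Normalising, the posterior is P(r = 2 | data) = 1/2, P(r = 3 | data) = 1/2, P(r = 4 | data) = 0.
Averaging over the posterior, P(black next | data) = (0)(1/2) + (1)(1/2) = 1/2.

0.500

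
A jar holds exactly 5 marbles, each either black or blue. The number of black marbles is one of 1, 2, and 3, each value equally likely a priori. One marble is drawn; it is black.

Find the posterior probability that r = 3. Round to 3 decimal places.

For each hypothesis, P(data | H) works out to: P(data | r = 1) = (1/5) = 1/5; P(data | r = 2) = (2/5) = 2/5; P(data | r = 3) = (3/5) = 3/5.
The prior-weighted likelihoods are 1/3 · 1/5 = 1/15, 1/3 · 2/5 = 2/15, 1/3 · 3/5 = 1/5; these sum to 2/5.
Hence P(r = 3 | data) = (1/5) / (2/5) = 1/2.

0.500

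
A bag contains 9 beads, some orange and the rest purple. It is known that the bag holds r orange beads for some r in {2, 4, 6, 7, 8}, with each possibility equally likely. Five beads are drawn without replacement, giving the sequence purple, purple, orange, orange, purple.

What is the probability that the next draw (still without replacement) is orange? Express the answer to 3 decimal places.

For each hypothesis, P(data | H) works out to: P(data | r = 2) = (7/9)(6/8)(2/7)(1/6)(5/5) = 1/36; P(data | r = 4) = (5/9)(4/8)(4/7)(3/6)(3/5) = 1/21; P(data | r = 6) = (3/9)(2/8)(6/7)(5/6)(1/5) = 1/84; P(data | r = 7) = (2/9)(1/8)(7/7)(6/6)(0/5) = 0; P(data | r = 8) = (1/9)(0/8) = 0.
The prior-weighted likelihoods are 1/5 · 1/36 = 1/180, 1/5 · 1/21 = 1/105, 1/5 · 1/84 = 1/420, 1/5 · 0 = 0, 1/5 · 0 = 0; with total 11/630.
The posterior is then P(r = 2 | data) = 7/22, P(r = 4 | data) = 6/11, P(r = 6 | data) = 3/22, P(r = 7 | data) = 0, P(r = 8 | data) = 0.
The predictive probability is P(orange next | data) = (0)(7/22) + (1/2)(6/11) + (1)(3/22) = 9/22.

0.409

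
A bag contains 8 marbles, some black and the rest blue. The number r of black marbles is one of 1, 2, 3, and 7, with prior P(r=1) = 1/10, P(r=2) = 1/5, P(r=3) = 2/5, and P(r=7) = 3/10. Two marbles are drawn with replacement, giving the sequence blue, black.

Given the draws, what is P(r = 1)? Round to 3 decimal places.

0.063

For each hypothesis, P(data | H) works out to: P(data | r = 1) = (7/8)(1/8) = 7/64; P(data | r = 2) = (6/8)(2/8) = 3/16; P(data | r = 3) = (5/8)(3/8) = 15/64; P(data | r = 7) = (1/8)(7/8) = 7/64.
Weighting by the prior gives 1/10 · 7/64 = 7/640, 1/5 · 3/16 = 3/80, 2/5 · 15/64 = 3/32, 3/10 · 7/64 = 21/640; summing to 7/40.
Therefore the posterior P(r = 1 | data) = (7/640) / (7/40) = 1/16.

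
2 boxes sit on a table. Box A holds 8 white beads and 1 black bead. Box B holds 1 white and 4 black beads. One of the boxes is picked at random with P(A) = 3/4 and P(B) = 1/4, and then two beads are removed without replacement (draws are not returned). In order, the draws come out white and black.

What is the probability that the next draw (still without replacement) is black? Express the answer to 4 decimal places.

0.3750

Compute the likelihood of the observed sequence for each case: P(data | box A) = (8/9)(1/8) = 1/9; P(data | box B) = (1/5)(4/4) = 1/5.
Weighting by the prior gives 3/4 · 1/9 = 1/12, 1/4 · 1/5 = 1/20; these sum to 2/15.
The posterior is then P(box A | data) = 5/8, P(box B | data) = 3/8.
So P(black next | data) = Σ P(black next | H) P(H | data) = (0)(5/8) + (1)(3/8) = 3/8.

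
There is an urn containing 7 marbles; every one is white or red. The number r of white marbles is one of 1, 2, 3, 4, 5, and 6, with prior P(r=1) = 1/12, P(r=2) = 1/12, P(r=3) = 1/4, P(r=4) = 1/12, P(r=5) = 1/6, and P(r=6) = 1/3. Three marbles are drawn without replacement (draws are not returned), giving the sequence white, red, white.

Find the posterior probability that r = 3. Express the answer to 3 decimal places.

The likelihood of the observed sequence under each hypothesis: P(data | r = 1) = (1/7)(6/6)(0/5) = 0; P(data | r = 2) = (2/7)(5/6)(1/5) = 1/21; P(data | r = 3) = (3/7)(4/6)(2/5) = 4/35; P(data | r = 4) = (4/7)(3/6)(3/5) = 6/35; P(data | r = 5) = (5/7)(2/6)(4/5) = 4/21; P(data | r = 6) = (6/7)(1/6)(5/5) = 1/7.
Multiplying each by its prior: 1/12 · 0 = 0, 1/12 · 1/21 = 1/252, 1/4 · 4/35 = 1/35, 1/12 · 6/35 = 1/70, 1/6 · 4/21 = 2/63, 1/3 · 1/7 = 1/21; these sum to 53/420.
So P(r = 3 | data) = (1/35) / (53/420) = 12/53.

0.226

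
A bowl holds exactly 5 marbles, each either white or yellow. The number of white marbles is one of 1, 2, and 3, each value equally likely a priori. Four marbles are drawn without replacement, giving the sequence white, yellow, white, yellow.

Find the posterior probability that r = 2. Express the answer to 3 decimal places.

0.500

Under each hypothesis, the probability of the observed sequence is: P(data | r = 1) = (1/5)(4/4)(0/3) = 0; P(data | r = 2) = (2/5)(3/4)(1/3)(2/2) = 1/10; P(data | r = 3) = (3/5)(2/4)(2/3)(1/2) = 1/10.
Multiplying each by its prior: 1/3 · 0 = 0, 1/3 · 1/10 = 1/30, 1/3 · 1/10 = 1/30; with total 1/15.
So P(r = 2 | data) = (1/30) / (1/15) = 1/2.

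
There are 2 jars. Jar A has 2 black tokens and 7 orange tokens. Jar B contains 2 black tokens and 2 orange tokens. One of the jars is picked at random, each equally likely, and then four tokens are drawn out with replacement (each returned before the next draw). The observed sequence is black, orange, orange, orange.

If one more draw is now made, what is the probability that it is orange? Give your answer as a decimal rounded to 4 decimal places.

The likelihood of the observed sequence under each hypothesis: P(data | jar A) = (2/9)(7/9)(7/9)(7/9) = 0.10456; P(data | jar B) = (2/4)(2/4)(2/4)(2/4) = 0.0625.
Multiplying each by its prior: 1/2 · 0.10456 = 0.052279, 1/2 · 0.0625 = 0.03125; with total 0.083529.
Normalising, the posterior is P(jar A | data) = 0.62588, P(jar B | data) = 0.37412.
Averaging over the posterior, P(orange next | data) = (7/9)(0.62588) + (1/2)(0.37412) = 0.67385.

0.6739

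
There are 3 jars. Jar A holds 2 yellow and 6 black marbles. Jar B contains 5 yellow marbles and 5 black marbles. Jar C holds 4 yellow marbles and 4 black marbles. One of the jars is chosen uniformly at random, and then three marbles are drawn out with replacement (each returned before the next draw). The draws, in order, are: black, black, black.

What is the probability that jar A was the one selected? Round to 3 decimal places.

0.628

The likelihood of the observed sequence under each hypothesis: P(data | jar A) = (6/8)(6/8)(6/8) = 27/64; P(data | jar B) = (5/10)(5/10)(5/10) = 1/8; P(data | jar C) = (4/8)(4/8)(4/8) = 1/8.
The prior-weighted likelihoods are 1/3 · 27/64 = 9/64, 1/3 · 1/8 = 1/24, 1/3 · 1/8 = 1/24; with total 43/192.
Therefore the posterior P(jar A | data) = (9/64) / (43/192) = 27/43.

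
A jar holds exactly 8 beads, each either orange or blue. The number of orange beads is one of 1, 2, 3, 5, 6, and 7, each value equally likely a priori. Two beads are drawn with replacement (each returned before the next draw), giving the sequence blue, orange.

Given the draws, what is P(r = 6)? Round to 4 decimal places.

0.1765

For each hypothesis, P(data | H) works out to: P(data | r = 1) = (7/8)(1/8) = 7/64; P(data | r = 2) = (6/8)(2/8) = 3/16; P(data | r = 3) = (5/8)(3/8) = 15/64; P(data | r = 5) = (3/8)(5/8) = 15/64; P(data | r = 6) = (2/8)(6/8) = 3/16; P(data | r = 7) = (1/8)(7/8) = 7/64.
The prior-weighted likelihoods are 1/6 · 7/64 = 7/384, 1/6 · 3/16 = 1/32, 1/6 · 15/64 = 5/128, 1/6 · 15/64 = 5/128, 1/6 · 3/16 = 1/32, 1/6 · 7/64 = 7/384; with total 17/96.
Hence P(r = 6 | data) = (1/32) / (17/96) = 3/17.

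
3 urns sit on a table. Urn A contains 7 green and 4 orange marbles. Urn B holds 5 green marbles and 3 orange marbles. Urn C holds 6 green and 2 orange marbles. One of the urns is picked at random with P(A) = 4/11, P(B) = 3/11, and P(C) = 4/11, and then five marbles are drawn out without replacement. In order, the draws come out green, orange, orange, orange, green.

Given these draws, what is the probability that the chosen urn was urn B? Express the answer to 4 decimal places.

0.4242

The likelihood of the observed sequence under each hypothesis: P(data | urn A) = (7/11)(4/10)(3/9)(2/8)(6/7) = 0.018182; P(data | urn B) = (5/8)(3/7)(2/6)(1/5)(4/4) = 0.017857; P(data | urn C) = (6/8)(2/7)(1/6)(0/5) = 0.
Multiplying each by its prior: 4/11 · 0.018182 = 0.0066116, 3/11 · 0.017857 = 0.0048701, 4/11 · 0 = 0; these sum to 0.011482.
By Bayes' rule, P(urn B | data) = (0.0048701) / (0.011482) = 0.42416.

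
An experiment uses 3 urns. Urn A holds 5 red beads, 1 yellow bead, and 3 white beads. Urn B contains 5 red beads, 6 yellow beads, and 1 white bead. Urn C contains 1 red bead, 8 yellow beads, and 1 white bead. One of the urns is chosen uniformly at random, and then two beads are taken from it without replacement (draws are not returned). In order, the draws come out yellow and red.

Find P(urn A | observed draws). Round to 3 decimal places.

0.180

For each hypothesis, P(data | H) works out to: P(data | urn A) = (1/9)(5/8) = 0.069444; P(data | urn B) = (6/12)(5/11) = 0.22727; P(data | urn C) = (8/10)(1/9) = 0.088889.
The prior-weighted likelihoods are 1/3 · 0.069444 = 0.023148, 1/3 · 0.22727 = 0.075758, 1/3 · 0.088889 = 0.02963; these sum to 0.12854.
Therefore the posterior P(urn A | data) = (0.023148) / (0.12854) = 0.18009.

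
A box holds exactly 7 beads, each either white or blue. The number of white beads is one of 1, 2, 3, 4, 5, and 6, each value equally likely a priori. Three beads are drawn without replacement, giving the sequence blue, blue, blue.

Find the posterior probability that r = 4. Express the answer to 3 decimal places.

The likelihood of the observed sequence under each hypothesis: P(data | r = 1) = (6/7)(5/6)(4/5) = 4/7; P(data | r = 2) = (5/7)(4/6)(3/5) = 2/7; P(data | r = 3) = (4/7)(3/6)(2/5) = 4/35; P(data | r = 4) = (3/7)(2/6)(1/5) = 1/35; P(data | r = 5) = (2/7)(1/6)(0/5) = 0; P(data | r = 6) = (1/7)(0/6) = 0.
The prior-weighted likelihoods are 1/6 · 4/7 = 2/21, 1/6 · 2/7 = 1/21, 1/6 · 4/35 = 2/105, 1/6 · 1/35 = 1/210, 1/6 · 0 = 0, 1/6 · 0 = 0; with total 1/6.
Therefore the posterior P(r = 4 | data) = (1/210) / (1/6) = 1/35.

0.029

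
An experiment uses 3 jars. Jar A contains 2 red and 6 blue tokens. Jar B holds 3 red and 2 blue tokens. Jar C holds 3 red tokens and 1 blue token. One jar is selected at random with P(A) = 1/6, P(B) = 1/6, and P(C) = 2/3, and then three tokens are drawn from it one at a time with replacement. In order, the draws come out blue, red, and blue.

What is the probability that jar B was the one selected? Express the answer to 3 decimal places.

Compute the likelihood of the observed sequence for each case: P(data | jar A) = (6/8)(2/8)(6/8) = 0.14062; P(data | jar B) = (2/5)(3/5)(2/5) = 0.096; P(data | jar C) = (1/4)(3/4)(1/4) = 0.046875.
Weighting by the prior gives 1/6 · 0.14062 = 0.023438, 1/6 · 0.096 = 0.016, 2/3 · 0.046875 = 0.03125; these sum to 0.070688.
Therefore the posterior P(jar B | data) = (0.016) / (0.070688) = 0.22635.

0.226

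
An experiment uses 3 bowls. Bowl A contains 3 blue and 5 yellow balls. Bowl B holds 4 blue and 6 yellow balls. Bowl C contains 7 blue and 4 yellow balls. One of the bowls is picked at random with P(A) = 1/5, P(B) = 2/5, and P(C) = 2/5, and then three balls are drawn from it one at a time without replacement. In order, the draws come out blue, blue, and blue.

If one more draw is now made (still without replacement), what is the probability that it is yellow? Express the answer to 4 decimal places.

0.5643

The likelihood of the observed sequence under each hypothesis: P(data | bowl A) = (3/8)(2/7)(1/6) = 0.017857; P(data | bowl B) = (4/10)(3/9)(2/8) = 0.033333; P(data | bowl C) = (7/11)(6/10)(5/9) = 0.21212.
Weighting by the prior gives 1/5 · 0.017857 = 0.0035714, 2/5 · 0.033333 = 0.013333, 2/5 · 0.21212 = 0.084848; these sum to 0.10175.
Dividing through by the total gives posterior P(bowl A | data) = 0.035099, P(bowl B | data) = 0.13104, P(bowl C | data) = 0.83387.
Averaging over the posterior, P(yellow next | data) = (1)(0.035099) + (6/7)(0.13104) + (1/2)(0.83387) = 0.56435.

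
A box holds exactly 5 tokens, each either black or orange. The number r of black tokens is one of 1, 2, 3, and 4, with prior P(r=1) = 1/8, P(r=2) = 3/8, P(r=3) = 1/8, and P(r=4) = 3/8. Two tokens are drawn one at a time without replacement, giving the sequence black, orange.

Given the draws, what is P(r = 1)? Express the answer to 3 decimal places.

0.100

Compute the likelihood of the observed sequence for each case: P(data | r = 1) = (1/5)(4/4) = 1/5; P(data | r = 2) = (2/5)(3/4) = 3/10; P(data | r = 3) = (3/5)(2/4) = 3/10; P(data | r = 4) = (4/5)(1/4) = 1/5.
The prior-weighted likelihoods are 1/8 · 1/5 = 1/40, 3/8 · 3/10 = 9/80, 1/8 · 3/10 = 3/80, 3/8 · 1/5 = 3/40; summing to 1/4.
Hence P(r = 1 | data) = (1/40) / (1/4) = 1/10.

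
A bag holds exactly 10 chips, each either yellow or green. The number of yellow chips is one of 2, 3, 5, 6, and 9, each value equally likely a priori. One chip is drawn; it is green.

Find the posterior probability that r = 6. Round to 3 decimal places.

0.160

The likelihood of this draw under each hypothesis: P(data | r = 2) = (8/10) = 4/5; P(data | r = 3) = (7/10) = 7/10; P(data | r = 5) = (5/10) = 1/2; P(data | r = 6) = (4/10) = 2/5; P(data | r = 9) = (1/10) = 1/10.
Weighting by the prior gives 1/5 · 4/5 = 4/25, 1/5 · 7/10 = 7/50, 1/5 · 1/2 = 1/10, 1/5 · 2/5 = 2/25, 1/5 · 1/10 = 1/50; with total 1/2.
Therefore the posterior P(r = 6 | data) = (2/25) / (1/2) = 4/25.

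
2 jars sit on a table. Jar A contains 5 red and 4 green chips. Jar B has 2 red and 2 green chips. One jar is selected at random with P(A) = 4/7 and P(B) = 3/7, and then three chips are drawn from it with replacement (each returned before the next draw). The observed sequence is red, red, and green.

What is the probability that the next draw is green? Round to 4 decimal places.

0.4670

For each hypothesis, P(data | H) works out to: P(data | jar A) = (5/9)(5/9)(4/9) = 0.13717; P(data | jar B) = (2/4)(2/4)(2/4) = 0.125.
Multiplying each by its prior: 4/7 · 0.13717 = 0.078385, 3/7 · 0.125 = 0.053571; with total 0.13196.
Normalising, the posterior is P(jar A | data) = 0.59402, P(jar B | data) = 0.40598.
Averaging over the posterior, P(green next | data) = (4/9)(0.59402) + (1/2)(0.40598) = 0.467.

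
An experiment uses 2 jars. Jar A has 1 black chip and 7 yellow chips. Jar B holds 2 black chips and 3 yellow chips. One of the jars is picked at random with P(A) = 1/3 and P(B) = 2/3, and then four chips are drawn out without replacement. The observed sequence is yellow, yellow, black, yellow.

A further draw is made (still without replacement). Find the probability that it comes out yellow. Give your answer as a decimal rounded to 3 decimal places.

0.385

For each hypothesis, P(data | H) works out to: P(data | jar A) = (7/8)(6/7)(1/6)(5/5) = 1/8; P(data | jar B) = (3/5)(2/4)(2/3)(1/2) = 1/10.
Weighting by the prior gives 1/3 · 1/8 = 1/24, 2/3 · 1/10 = 1/15; summing to 13/120.
Dividing through by the total gives posterior P(jar A | data) = 5/13, P(jar B | data) = 8/13.
Averaging over the posterior, P(yellow next | data) = (1)(5/13) + (0)(8/13) = 5/13.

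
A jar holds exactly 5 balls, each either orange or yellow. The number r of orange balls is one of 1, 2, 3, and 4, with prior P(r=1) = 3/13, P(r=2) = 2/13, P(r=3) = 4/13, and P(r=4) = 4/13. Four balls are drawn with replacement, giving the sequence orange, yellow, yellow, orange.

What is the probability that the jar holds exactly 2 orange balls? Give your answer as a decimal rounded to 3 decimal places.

0.220

The likelihood of the observed sequence under each hypothesis: P(data | r = 1) = (1/5)(4/5)(4/5)(1/5) = 0.0256; P(data | r = 2) = (2/5)(3/5)(3/5)(2/5) = 0.0576; P(data | r = 3) = (3/5)(2/5)(2/5)(3/5) = 0.0576; P(data | r = 4) = (4/5)(1/5)(1/5)(4/5) = 0.0256.
Multiplying each by its prior: 3/13 · 0.0256 = 0.0059077, 2/13 · 0.0576 = 0.0088615, 4/13 · 0.0576 = 0.017723, 4/13 · 0.0256 = 0.0078769; these sum to 0.040369.
So P(r = 2 | data) = (0.0088615) / (0.040369) = 0.21951.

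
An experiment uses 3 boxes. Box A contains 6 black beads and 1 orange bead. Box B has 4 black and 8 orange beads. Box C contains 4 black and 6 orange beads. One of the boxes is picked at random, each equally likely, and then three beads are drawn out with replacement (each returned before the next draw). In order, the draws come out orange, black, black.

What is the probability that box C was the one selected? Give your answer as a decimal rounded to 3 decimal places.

The likelihood of the observed sequence under each hypothesis: P(data | box A) = (1/7)(6/7)(6/7) = 0.10496; P(data | box B) = (8/12)(4/12)(4/12) = 0.074074; P(data | box C) = (6/10)(4/10)(4/10) = 0.096.
The prior-weighted likelihoods are 1/3 · 0.10496 = 0.034985, 1/3 · 0.074074 = 0.024691, 1/3 · 0.096 = 0.032; with total 0.091677.
So P(box C | data) = (0.032) / (0.091677) = 0.34905.

0.349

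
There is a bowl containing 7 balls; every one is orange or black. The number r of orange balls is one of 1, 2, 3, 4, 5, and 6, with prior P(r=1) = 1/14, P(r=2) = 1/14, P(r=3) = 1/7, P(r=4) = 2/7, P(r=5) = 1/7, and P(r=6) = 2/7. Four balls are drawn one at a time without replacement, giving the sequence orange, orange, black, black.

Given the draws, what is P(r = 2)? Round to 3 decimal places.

0.072

The likelihood of the observed sequence under each hypothesis: P(data | r = 1) = (1/7)(0/6) = 0; P(data | r = 2) = (2/7)(1/6)(5/5)(4/4) = 1/21; P(data | r = 3) = (3/7)(2/6)(4/5)(3/4) = 3/35; P(data | r = 4) = (4/7)(3/6)(3/5)(2/4) = 3/35; P(data | r = 5) = (5/7)(4/6)(2/5)(1/4) = 1/21; P(data | r = 6) = (6/7)(5/6)(1/5)(0/4) = 0.
Weighting by the prior gives 1/14 · 0 = 0, 1/14 · 1/21 = 1/294, 1/7 · 3/35 = 3/245, 2/7 · 3/35 = 6/245, 1/7 · 1/21 = 1/147, 2/7 · 0 = 0; these sum to 23/490.
Therefore the posterior P(r = 2 | data) = (1/294) / (23/490) = 5/69.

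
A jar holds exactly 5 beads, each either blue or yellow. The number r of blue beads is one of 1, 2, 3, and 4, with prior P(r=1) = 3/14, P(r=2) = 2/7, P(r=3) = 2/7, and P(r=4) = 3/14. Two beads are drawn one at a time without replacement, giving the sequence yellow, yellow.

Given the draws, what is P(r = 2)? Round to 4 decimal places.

Compute the likelihood of the observed sequence for each case: P(data | r = 1) = (4/5)(3/4) = 3/5; P(data | r = 2) = (3/5)(2/4) = 3/10; P(data | r = 3) = (2/5)(1/4) = 1/10; P(data | r = 4) = (1/5)(0/4) = 0.
Weighting by the prior gives 3/14 · 3/5 = 9/70, 2/7 · 3/10 = 3/35, 2/7 · 1/10 = 1/35, 3/14 · 0 = 0; with total 17/70.
By Bayes' rule, P(r = 2 | data) = (3/35) / (17/70) = 6/17.

0.3529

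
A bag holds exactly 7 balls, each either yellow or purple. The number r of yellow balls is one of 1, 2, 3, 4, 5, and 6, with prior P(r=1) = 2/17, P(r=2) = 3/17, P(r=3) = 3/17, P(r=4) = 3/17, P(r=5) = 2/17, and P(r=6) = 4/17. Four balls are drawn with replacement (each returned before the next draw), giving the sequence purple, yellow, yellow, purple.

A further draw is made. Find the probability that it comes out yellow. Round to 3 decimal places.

0.503

For each hypothesis, P(data | H) works out to: P(data | r = 1) = (6/7)(1/7)(1/7)(6/7) = 0.014994; P(data | r = 2) = (5/7)(2/7)(2/7)(5/7) = 0.041649; P(data | r = 3) = (4/7)(3/7)(3/7)(4/7) = 0.059975; P(data | r = 4) = (3/7)(4/7)(4/7)(3/7) = 0.059975; P(data | r = 5) = (2/7)(5/7)(5/7)(2/7) = 0.041649; P(data | r = 6) = (1/7)(6/7)(6/7)(1/7) = 0.014994.
Multiplying each by its prior: 2/17 · 0.014994 = 0.001764, 3/17 · 0.041649 = 0.0073499, 3/17 · 0.059975 = 0.010584, 3/17 · 0.059975 = 0.010584, 2/17 · 0.041649 = 0.0048999, 4/17 · 0.014994 = 0.0035279; with total 0.038709.
Normalising, the posterior is P(r = 1 | data) = 0.04557, P(r = 2 | data) = 0.18987, P(r = 3 | data) = 0.27342, P(r = 4 | data) = 0.27342, P(r = 5 | data) = 0.12658, P(r = 6 | data) = 0.091139.
Averaging over the posterior, P(yellow next | data) = (1/7)(0.04557) + (2/7)(0.18987) + (3/7)(0.27342) + (4/7)(0.27342) + (5/7)(0.12658) + (6/7)(0.091139) = 0.50271.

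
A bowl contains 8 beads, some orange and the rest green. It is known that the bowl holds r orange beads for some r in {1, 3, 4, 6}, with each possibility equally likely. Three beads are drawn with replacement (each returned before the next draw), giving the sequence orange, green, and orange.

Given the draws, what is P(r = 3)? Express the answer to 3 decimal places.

Under each hypothesis, the probability of the observed sequence is: P(data | r = 1) = (1/8)(7/8)(1/8) = 0.013672; P(data | r = 3) = (3/8)(5/8)(3/8) = 0.087891; P(data | r = 4) = (4/8)(4/8)(4/8) = 0.125; P(data | r = 6) = (6/8)(2/8)(6/8) = 0.14062.
Multiplying each by its prior: 1/4 · 0.013672 = 0.003418, 1/4 · 0.087891 = 0.021973, 1/4 · 0.125 = 0.03125, 1/4 · 0.14062 = 0.035156; with total 0.091797.
Therefore the posterior P(r = 3 | data) = (0.021973) / (0.091797) = 0.23936.

0.239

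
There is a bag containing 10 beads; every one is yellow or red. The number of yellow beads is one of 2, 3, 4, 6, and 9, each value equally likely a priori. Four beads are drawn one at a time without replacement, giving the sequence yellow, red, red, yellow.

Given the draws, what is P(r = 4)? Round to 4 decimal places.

Under each hypothesis, the probability of the observed sequence is: P(data | r = 2) = (2/10)(8/9)(7/8)(1/7) = 0.022222; P(data | r = 3) = (3/10)(7/9)(6/8)(2/7) = 0.05; P(data | r = 4) = (4/10)(6/9)(5/8)(3/7) = 0.071429; P(data | r = 6) = (6/10)(4/9)(3/8)(5/7) = 0.071429; P(data | r = 9) = (9/10)(1/9)(0/8) = 0.
Multiplying each by its prior: 1/5 · 0.022222 = 0.0044444, 1/5 · 0.05 = 0.01, 1/5 · 0.071429 = 0.014286, 1/5 · 0.071429 = 0.014286, 1/5 · 0 = 0; with total 0.043016.
By Bayes' rule, P(r = 4 | data) = (0.014286) / (0.043016) = 0.3321.

0.3321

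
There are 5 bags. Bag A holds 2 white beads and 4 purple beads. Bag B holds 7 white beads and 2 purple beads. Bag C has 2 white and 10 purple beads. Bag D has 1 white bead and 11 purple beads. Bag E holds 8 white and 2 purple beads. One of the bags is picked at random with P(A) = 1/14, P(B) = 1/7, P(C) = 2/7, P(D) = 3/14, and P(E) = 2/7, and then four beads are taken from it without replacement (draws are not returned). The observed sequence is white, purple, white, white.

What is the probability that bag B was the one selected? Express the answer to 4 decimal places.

0.3425

Under each hypothesis, the probability of the observed sequence is: P(data | bag A) = (2/6)(4/5)(1/4)(0/3) = 0; P(data | bag B) = (7/9)(2/8)(6/7)(5/6) = 0.13889; P(data | bag C) = (2/12)(10/11)(1/10)(0/9) = 0; P(data | bag D) = (1/12)(11/11)(0/10) = 0; P(data | bag E) = (8/10)(2/9)(7/8)(6/7) = 0.13333.
Weighting by the prior gives 1/14 · 0 = 0, 1/7 · 0.13889 = 0.019841, 2/7 · 0 = 0, 3/14 · 0 = 0, 2/7 · 0.13333 = 0.038095; with total 0.057937.
So P(bag B | data) = (0.019841) / (0.057937) = 0.34247.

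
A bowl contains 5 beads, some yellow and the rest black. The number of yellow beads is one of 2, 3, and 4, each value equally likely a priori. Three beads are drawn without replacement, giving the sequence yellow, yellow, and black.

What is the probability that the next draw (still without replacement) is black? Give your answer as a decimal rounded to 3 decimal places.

Under each hypothesis, the probability of the observed sequence is: P(data | r = 2) = (2/5)(1/4)(3/3) = 1/10; P(data | r = 3) = (3/5)(2/4)(2/3) = 1/5; P(data | r = 4) = (4/5)(3/4)(1/3) = 1/5.
Multiplying each by its prior: 1/3 · 1/10 = 1/30, 1/3 · 1/5 = 1/15, 1/3 · 1/5 = 1/15; these sum to 1/6.
The posterior is then P(r = 2 | data) = 1/5, P(r = 3 | data) = 2/5, P(r = 4 | data) = 2/5.
The predictive probability is P(black next | data) = (1)(1/5) + (1/2)(2/5) + (0)(2/5) = 2/5.

0.400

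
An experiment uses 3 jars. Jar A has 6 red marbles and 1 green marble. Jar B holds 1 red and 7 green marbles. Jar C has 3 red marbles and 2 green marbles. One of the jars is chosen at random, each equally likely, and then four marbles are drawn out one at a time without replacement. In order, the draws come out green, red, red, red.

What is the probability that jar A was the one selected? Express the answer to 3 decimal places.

For each hypothesis, P(data | H) works out to: P(data | jar A) = (1/7)(6/6)(5/5)(4/4) = 1/7; P(data | jar B) = (7/8)(1/7)(0/6) = 0; P(data | jar C) = (2/5)(3/4)(2/3)(1/2) = 1/10.
Weighting by the prior gives 1/3 · 1/7 = 1/21, 1/3 · 0 = 0, 1/3 · 1/10 = 1/30; with total 17/210.
Hence P(jar A | data) = (1/21) / (17/210) = 10/17.

0.588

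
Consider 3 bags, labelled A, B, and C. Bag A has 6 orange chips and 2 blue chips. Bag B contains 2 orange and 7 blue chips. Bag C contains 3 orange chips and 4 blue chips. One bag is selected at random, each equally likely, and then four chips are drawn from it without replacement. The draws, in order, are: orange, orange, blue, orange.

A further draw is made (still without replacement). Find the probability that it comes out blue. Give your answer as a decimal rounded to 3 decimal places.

Compute the likelihood of the observed sequence for each case: P(data | bag A) = (6/8)(5/7)(2/6)(4/5) = 1/7; P(data | bag B) = (2/9)(1/8)(7/7)(0/6) = 0; P(data | bag C) = (3/7)(2/6)(4/5)(1/4) = 1/35.
The prior-weighted likelihoods are 1/3 · 1/7 = 1/21, 1/3 · 0 = 0, 1/3 · 1/35 = 1/105; summing to 2/35.
Dividing through by the total gives posterior P(bag A | data) = 5/6, P(bag B | data) = 0, P(bag C | data) = 1/6.
The predictive probability is P(blue next | data) = (1/4)(5/6) + (1)(1/6) = 3/8.

0.375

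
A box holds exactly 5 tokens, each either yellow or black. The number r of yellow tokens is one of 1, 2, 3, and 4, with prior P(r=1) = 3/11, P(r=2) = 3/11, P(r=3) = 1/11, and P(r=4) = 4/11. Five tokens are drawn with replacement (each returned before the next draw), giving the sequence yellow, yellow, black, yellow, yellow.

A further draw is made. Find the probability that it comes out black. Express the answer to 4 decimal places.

Under each hypothesis, the probability of the observed sequence is: P(data | r = 1) = (1/5)(1/5)(4/5)(1/5)(1/5) = 0.00128; P(data | r = 2) = (2/5)(2/5)(3/5)(2/5)(2/5) = 0.01536; P(data | r = 3) = (3/5)(3/5)(2/5)(3/5)(3/5) = 0.05184; P(data | r = 4) = (4/5)(4/5)(1/5)(4/5)(4/5) = 0.08192.
The prior-weighted likelihoods are 3/11 · 0.00128 = 0.00034909, 3/11 · 0.01536 = 0.0041891, 1/11 · 0.05184 = 0.0047127, 4/11 · 0.08192 = 0.029789; with total 0.03904.
The posterior is then P(r = 1 | data) = 0.0089419, P(r = 2 | data) = 0.1073, P(r = 3 | data) = 0.12072, P(r = 4 | data) = 0.76304.
Averaging over the posterior, P(black next | data) = (4/5)(0.0089419) + (3/5)(0.1073) + (2/5)(0.12072) + (1/5)(0.76304) = 0.27243.

0.2724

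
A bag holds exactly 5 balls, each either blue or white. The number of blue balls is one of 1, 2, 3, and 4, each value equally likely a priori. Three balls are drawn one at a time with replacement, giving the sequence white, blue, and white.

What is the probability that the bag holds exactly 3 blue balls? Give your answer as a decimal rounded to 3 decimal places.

0.240

Under each hypothesis, the probability of the observed sequence is: P(data | r = 1) = (4/5)(1/5)(4/5) = 16/125; P(data | r = 2) = (3/5)(2/5)(3/5) = 18/125; P(data | r = 3) = (2/5)(3/5)(2/5) = 12/125; P(data | r = 4) = (1/5)(4/5)(1/5) = 4/125.
Weighting by the prior gives 1/4 · 16/125 = 4/125, 1/4 · 18/125 = 9/250, 1/4 · 12/125 = 3/125, 1/4 · 4/125 = 1/125; with total 1/10.
By Bayes' rule, P(r = 3 | data) = (3/125) / (1/10) = 6/25.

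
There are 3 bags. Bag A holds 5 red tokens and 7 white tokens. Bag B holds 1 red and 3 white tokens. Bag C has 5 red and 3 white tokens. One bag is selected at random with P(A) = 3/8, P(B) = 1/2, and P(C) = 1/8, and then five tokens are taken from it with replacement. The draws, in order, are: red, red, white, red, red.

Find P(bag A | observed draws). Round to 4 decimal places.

For each hypothesis, P(data | H) works out to: P(data | bag A) = (5/12)(5/12)(7/12)(5/12)(5/12) = 0.017582; P(data | bag B) = (1/4)(1/4)(3/4)(1/4)(1/4) = 0.0029297; P(data | bag C) = (5/8)(5/8)(3/8)(5/8)(5/8) = 0.05722.
Multiplying each by its prior: 3/8 · 0.017582 = 0.0065933, 1/2 · 0.0029297 = 0.0014648, 1/8 · 0.05722 = 0.0071526; these sum to 0.015211.
So P(bag A | data) = (0.0065933) / (0.015211) = 0.43346.

0.4335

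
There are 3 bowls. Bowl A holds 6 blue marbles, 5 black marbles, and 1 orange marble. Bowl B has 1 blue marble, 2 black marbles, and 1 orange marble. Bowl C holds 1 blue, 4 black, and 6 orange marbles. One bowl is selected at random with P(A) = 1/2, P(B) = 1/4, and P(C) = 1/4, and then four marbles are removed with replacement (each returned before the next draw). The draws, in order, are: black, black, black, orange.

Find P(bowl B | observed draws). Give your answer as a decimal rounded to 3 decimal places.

0.449

Compute the likelihood of the observed sequence for each case: P(data | bowl A) = (5/12)(5/12)(5/12)(1/12) = 0.0060282; P(data | bowl B) = (2/4)(2/4)(2/4)(1/4) = 0.03125; P(data | bowl C) = (4/11)(4/11)(4/11)(6/11) = 0.026228.
The prior-weighted likelihoods are 1/2 · 0.0060282 = 0.0030141, 1/4 · 0.03125 = 0.0078125, 1/4 · 0.026228 = 0.0065569; summing to 0.017384.
By Bayes' rule, P(bowl B | data) = (0.0078125) / (0.017384) = 0.44942.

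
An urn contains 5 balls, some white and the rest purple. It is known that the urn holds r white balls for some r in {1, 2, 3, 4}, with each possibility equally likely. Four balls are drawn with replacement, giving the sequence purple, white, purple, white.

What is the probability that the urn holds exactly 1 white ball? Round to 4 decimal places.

0.1538

Compute the likelihood of the observed sequence for each case: P(data | r = 1) = (4/5)(1/5)(4/5)(1/5) = 16/625; P(data | r = 2) = (3/5)(2/5)(3/5)(2/5) = 36/625; P(data | r = 3) = (2/5)(3/5)(2/5)(3/5) = 36/625; P(data | r = 4) = (1/5)(4/5)(1/5)(4/5) = 16/625.
The prior-weighted likelihoods are 1/4 · 16/625 = 4/625, 1/4 · 36/625 = 9/625, 1/4 · 36/625 = 9/625, 1/4 · 16/625 = 4/625; with total 26/625.
By Bayes' rule, P(r = 1 | data) = (4/625) / (26/625) = 2/13.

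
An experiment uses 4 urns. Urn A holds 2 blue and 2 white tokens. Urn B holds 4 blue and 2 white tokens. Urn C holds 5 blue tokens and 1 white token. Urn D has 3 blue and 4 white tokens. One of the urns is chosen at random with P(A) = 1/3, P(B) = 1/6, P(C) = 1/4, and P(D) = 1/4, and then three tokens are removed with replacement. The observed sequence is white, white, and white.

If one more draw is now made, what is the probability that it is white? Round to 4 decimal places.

0.5200

The likelihood of the observed sequence under each hypothesis: P(data | urn A) = (2/4)(2/4)(2/4) = 0.125; P(data | urn B) = (2/6)(2/6)(2/6) = 0.037037; P(data | urn C) = (1/6)(1/6)(1/6) = 0.0046296; P(data | urn D) = (4/7)(4/7)(4/7) = 0.18659.
Weighting by the prior gives 1/3 · 0.125 = 0.041667, 1/6 · 0.037037 = 0.0061728, 1/4 · 0.0046296 = 0.0011574, 1/4 · 0.18659 = 0.046647; with total 0.095644.
Normalising, the posterior is P(urn A | data) = 0.43564, P(urn B | data) = 0.06454, P(urn C | data) = 0.012101, P(urn D | data) = 0.48772.
Averaging over the posterior, P(white next | data) = (1/2)(0.43564) + (1/3)(0.06454) + (1/6)(0.012101) + (4/7)(0.48772) = 0.52005.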